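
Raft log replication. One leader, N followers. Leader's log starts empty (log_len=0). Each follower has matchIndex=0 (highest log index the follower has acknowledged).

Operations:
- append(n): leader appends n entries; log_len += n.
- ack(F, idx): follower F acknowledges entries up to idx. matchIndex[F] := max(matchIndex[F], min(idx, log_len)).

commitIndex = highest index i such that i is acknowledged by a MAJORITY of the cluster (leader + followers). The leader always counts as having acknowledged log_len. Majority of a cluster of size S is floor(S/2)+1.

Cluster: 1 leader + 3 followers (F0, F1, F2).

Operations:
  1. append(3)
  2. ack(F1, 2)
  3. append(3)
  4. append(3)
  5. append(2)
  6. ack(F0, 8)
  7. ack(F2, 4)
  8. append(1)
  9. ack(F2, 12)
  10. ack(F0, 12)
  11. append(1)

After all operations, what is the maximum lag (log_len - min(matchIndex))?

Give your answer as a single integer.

Answer: 11

Derivation:
Op 1: append 3 -> log_len=3
Op 2: F1 acks idx 2 -> match: F0=0 F1=2 F2=0; commitIndex=0
Op 3: append 3 -> log_len=6
Op 4: append 3 -> log_len=9
Op 5: append 2 -> log_len=11
Op 6: F0 acks idx 8 -> match: F0=8 F1=2 F2=0; commitIndex=2
Op 7: F2 acks idx 4 -> match: F0=8 F1=2 F2=4; commitIndex=4
Op 8: append 1 -> log_len=12
Op 9: F2 acks idx 12 -> match: F0=8 F1=2 F2=12; commitIndex=8
Op 10: F0 acks idx 12 -> match: F0=12 F1=2 F2=12; commitIndex=12
Op 11: append 1 -> log_len=13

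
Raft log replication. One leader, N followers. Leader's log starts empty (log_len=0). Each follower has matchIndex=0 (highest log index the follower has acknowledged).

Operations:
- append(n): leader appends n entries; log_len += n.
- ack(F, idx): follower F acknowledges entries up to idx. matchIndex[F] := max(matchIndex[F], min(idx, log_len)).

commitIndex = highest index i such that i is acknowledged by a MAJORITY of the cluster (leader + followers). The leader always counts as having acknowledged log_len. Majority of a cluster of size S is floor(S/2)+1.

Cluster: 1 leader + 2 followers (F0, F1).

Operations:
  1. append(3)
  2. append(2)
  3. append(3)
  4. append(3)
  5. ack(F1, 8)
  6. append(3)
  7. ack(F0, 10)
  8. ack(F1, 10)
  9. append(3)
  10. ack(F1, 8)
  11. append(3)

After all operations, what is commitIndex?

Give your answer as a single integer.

Answer: 10

Derivation:
Op 1: append 3 -> log_len=3
Op 2: append 2 -> log_len=5
Op 3: append 3 -> log_len=8
Op 4: append 3 -> log_len=11
Op 5: F1 acks idx 8 -> match: F0=0 F1=8; commitIndex=8
Op 6: append 3 -> log_len=14
Op 7: F0 acks idx 10 -> match: F0=10 F1=8; commitIndex=10
Op 8: F1 acks idx 10 -> match: F0=10 F1=10; commitIndex=10
Op 9: append 3 -> log_len=17
Op 10: F1 acks idx 8 -> match: F0=10 F1=10; commitIndex=10
Op 11: append 3 -> log_len=20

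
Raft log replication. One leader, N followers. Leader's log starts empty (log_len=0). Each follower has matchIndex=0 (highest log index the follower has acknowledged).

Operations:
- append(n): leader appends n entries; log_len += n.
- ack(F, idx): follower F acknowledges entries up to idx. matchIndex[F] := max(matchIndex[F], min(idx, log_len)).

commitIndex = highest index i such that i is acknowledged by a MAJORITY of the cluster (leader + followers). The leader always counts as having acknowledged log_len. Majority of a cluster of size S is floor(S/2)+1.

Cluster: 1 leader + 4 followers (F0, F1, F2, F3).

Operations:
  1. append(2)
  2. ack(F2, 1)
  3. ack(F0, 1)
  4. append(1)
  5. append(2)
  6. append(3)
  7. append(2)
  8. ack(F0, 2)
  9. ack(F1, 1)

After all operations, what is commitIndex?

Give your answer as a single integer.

Op 1: append 2 -> log_len=2
Op 2: F2 acks idx 1 -> match: F0=0 F1=0 F2=1 F3=0; commitIndex=0
Op 3: F0 acks idx 1 -> match: F0=1 F1=0 F2=1 F3=0; commitIndex=1
Op 4: append 1 -> log_len=3
Op 5: append 2 -> log_len=5
Op 6: append 3 -> log_len=8
Op 7: append 2 -> log_len=10
Op 8: F0 acks idx 2 -> match: F0=2 F1=0 F2=1 F3=0; commitIndex=1
Op 9: F1 acks idx 1 -> match: F0=2 F1=1 F2=1 F3=0; commitIndex=1

Answer: 1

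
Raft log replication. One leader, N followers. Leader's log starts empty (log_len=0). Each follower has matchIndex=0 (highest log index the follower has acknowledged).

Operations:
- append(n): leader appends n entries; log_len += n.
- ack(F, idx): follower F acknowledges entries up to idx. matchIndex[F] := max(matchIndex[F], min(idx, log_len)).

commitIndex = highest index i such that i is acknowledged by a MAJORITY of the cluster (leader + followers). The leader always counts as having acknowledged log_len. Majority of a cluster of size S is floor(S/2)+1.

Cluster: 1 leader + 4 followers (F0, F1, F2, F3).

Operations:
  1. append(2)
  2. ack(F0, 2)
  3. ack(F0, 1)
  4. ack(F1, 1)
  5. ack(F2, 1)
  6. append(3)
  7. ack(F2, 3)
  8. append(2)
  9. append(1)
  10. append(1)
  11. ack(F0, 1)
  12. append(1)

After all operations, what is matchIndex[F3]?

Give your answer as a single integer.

Op 1: append 2 -> log_len=2
Op 2: F0 acks idx 2 -> match: F0=2 F1=0 F2=0 F3=0; commitIndex=0
Op 3: F0 acks idx 1 -> match: F0=2 F1=0 F2=0 F3=0; commitIndex=0
Op 4: F1 acks idx 1 -> match: F0=2 F1=1 F2=0 F3=0; commitIndex=1
Op 5: F2 acks idx 1 -> match: F0=2 F1=1 F2=1 F3=0; commitIndex=1
Op 6: append 3 -> log_len=5
Op 7: F2 acks idx 3 -> match: F0=2 F1=1 F2=3 F3=0; commitIndex=2
Op 8: append 2 -> log_len=7
Op 9: append 1 -> log_len=8
Op 10: append 1 -> log_len=9
Op 11: F0 acks idx 1 -> match: F0=2 F1=1 F2=3 F3=0; commitIndex=2
Op 12: append 1 -> log_len=10

Answer: 0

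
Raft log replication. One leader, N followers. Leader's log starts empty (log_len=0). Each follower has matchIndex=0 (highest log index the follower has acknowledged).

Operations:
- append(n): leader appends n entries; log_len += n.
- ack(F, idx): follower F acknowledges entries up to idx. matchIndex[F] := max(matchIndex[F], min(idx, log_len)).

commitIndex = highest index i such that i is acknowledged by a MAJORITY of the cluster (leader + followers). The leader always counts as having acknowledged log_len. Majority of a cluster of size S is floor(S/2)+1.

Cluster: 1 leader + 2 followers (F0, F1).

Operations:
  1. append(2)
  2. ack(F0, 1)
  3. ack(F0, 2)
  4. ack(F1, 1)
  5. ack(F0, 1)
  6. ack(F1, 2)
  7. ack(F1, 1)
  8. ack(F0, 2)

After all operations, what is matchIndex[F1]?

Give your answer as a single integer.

Op 1: append 2 -> log_len=2
Op 2: F0 acks idx 1 -> match: F0=1 F1=0; commitIndex=1
Op 3: F0 acks idx 2 -> match: F0=2 F1=0; commitIndex=2
Op 4: F1 acks idx 1 -> match: F0=2 F1=1; commitIndex=2
Op 5: F0 acks idx 1 -> match: F0=2 F1=1; commitIndex=2
Op 6: F1 acks idx 2 -> match: F0=2 F1=2; commitIndex=2
Op 7: F1 acks idx 1 -> match: F0=2 F1=2; commitIndex=2
Op 8: F0 acks idx 2 -> match: F0=2 F1=2; commitIndex=2

Answer: 2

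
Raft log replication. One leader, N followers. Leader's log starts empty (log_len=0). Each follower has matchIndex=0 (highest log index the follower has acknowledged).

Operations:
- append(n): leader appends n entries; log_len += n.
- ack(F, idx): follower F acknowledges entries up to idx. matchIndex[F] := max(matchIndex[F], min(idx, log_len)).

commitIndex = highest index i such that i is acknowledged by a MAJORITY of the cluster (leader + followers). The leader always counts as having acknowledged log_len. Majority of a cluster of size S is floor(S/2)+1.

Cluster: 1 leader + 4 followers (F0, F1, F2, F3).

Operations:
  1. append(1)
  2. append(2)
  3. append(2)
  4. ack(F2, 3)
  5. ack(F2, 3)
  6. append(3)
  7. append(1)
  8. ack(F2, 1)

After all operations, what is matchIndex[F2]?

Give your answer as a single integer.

Answer: 3

Derivation:
Op 1: append 1 -> log_len=1
Op 2: append 2 -> log_len=3
Op 3: append 2 -> log_len=5
Op 4: F2 acks idx 3 -> match: F0=0 F1=0 F2=3 F3=0; commitIndex=0
Op 5: F2 acks idx 3 -> match: F0=0 F1=0 F2=3 F3=0; commitIndex=0
Op 6: append 3 -> log_len=8
Op 7: append 1 -> log_len=9
Op 8: F2 acks idx 1 -> match: F0=0 F1=0 F2=3 F3=0; commitIndex=0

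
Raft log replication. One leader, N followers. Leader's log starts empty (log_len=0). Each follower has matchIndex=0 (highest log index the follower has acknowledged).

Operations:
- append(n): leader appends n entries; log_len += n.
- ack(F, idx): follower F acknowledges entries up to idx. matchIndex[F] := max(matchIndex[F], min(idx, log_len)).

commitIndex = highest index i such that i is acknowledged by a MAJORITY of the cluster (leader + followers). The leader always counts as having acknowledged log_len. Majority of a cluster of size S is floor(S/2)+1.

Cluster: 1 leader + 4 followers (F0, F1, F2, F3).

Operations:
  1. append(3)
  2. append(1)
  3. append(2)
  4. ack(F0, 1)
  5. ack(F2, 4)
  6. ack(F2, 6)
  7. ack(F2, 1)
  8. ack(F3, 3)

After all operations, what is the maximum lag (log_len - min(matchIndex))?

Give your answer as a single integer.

Answer: 6

Derivation:
Op 1: append 3 -> log_len=3
Op 2: append 1 -> log_len=4
Op 3: append 2 -> log_len=6
Op 4: F0 acks idx 1 -> match: F0=1 F1=0 F2=0 F3=0; commitIndex=0
Op 5: F2 acks idx 4 -> match: F0=1 F1=0 F2=4 F3=0; commitIndex=1
Op 6: F2 acks idx 6 -> match: F0=1 F1=0 F2=6 F3=0; commitIndex=1
Op 7: F2 acks idx 1 -> match: F0=1 F1=0 F2=6 F3=0; commitIndex=1
Op 8: F3 acks idx 3 -> match: F0=1 F1=0 F2=6 F3=3; commitIndex=3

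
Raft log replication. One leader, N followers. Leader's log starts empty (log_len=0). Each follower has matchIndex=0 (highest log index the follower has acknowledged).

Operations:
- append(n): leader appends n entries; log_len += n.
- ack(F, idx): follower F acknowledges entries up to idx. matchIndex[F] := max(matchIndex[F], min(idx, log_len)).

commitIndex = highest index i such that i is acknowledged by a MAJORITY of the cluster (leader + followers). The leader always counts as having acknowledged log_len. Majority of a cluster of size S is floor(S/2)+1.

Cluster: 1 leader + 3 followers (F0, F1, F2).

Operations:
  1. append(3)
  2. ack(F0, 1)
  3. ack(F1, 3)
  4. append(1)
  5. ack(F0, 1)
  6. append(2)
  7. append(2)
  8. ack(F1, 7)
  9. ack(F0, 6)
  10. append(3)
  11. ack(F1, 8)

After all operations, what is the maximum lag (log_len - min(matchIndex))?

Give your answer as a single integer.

Op 1: append 3 -> log_len=3
Op 2: F0 acks idx 1 -> match: F0=1 F1=0 F2=0; commitIndex=0
Op 3: F1 acks idx 3 -> match: F0=1 F1=3 F2=0; commitIndex=1
Op 4: append 1 -> log_len=4
Op 5: F0 acks idx 1 -> match: F0=1 F1=3 F2=0; commitIndex=1
Op 6: append 2 -> log_len=6
Op 7: append 2 -> log_len=8
Op 8: F1 acks idx 7 -> match: F0=1 F1=7 F2=0; commitIndex=1
Op 9: F0 acks idx 6 -> match: F0=6 F1=7 F2=0; commitIndex=6
Op 10: append 3 -> log_len=11
Op 11: F1 acks idx 8 -> match: F0=6 F1=8 F2=0; commitIndex=6

Answer: 11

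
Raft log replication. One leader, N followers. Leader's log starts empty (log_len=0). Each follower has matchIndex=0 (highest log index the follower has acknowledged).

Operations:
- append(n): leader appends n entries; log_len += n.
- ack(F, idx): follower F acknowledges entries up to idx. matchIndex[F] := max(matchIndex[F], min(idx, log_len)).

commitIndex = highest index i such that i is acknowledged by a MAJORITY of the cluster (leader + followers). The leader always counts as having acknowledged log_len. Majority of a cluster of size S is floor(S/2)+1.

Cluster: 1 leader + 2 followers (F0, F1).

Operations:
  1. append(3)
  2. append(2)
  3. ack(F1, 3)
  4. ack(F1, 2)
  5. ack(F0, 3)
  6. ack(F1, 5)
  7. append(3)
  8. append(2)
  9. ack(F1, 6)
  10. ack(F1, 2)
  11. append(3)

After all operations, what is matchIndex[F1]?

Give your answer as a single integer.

Op 1: append 3 -> log_len=3
Op 2: append 2 -> log_len=5
Op 3: F1 acks idx 3 -> match: F0=0 F1=3; commitIndex=3
Op 4: F1 acks idx 2 -> match: F0=0 F1=3; commitIndex=3
Op 5: F0 acks idx 3 -> match: F0=3 F1=3; commitIndex=3
Op 6: F1 acks idx 5 -> match: F0=3 F1=5; commitIndex=5
Op 7: append 3 -> log_len=8
Op 8: append 2 -> log_len=10
Op 9: F1 acks idx 6 -> match: F0=3 F1=6; commitIndex=6
Op 10: F1 acks idx 2 -> match: F0=3 F1=6; commitIndex=6
Op 11: append 3 -> log_len=13

Answer: 6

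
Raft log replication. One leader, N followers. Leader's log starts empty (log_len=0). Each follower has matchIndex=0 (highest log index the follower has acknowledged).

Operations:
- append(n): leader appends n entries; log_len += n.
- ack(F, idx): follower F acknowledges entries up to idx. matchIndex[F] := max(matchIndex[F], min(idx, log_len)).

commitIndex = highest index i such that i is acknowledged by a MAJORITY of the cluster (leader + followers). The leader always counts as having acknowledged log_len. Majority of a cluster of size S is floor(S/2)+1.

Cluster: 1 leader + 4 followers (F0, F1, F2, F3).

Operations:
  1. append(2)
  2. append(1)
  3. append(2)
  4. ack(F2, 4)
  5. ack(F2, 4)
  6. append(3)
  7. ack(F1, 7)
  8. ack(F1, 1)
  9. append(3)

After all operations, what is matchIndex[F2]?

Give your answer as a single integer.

Op 1: append 2 -> log_len=2
Op 2: append 1 -> log_len=3
Op 3: append 2 -> log_len=5
Op 4: F2 acks idx 4 -> match: F0=0 F1=0 F2=4 F3=0; commitIndex=0
Op 5: F2 acks idx 4 -> match: F0=0 F1=0 F2=4 F3=0; commitIndex=0
Op 6: append 3 -> log_len=8
Op 7: F1 acks idx 7 -> match: F0=0 F1=7 F2=4 F3=0; commitIndex=4
Op 8: F1 acks idx 1 -> match: F0=0 F1=7 F2=4 F3=0; commitIndex=4
Op 9: append 3 -> log_len=11

Answer: 4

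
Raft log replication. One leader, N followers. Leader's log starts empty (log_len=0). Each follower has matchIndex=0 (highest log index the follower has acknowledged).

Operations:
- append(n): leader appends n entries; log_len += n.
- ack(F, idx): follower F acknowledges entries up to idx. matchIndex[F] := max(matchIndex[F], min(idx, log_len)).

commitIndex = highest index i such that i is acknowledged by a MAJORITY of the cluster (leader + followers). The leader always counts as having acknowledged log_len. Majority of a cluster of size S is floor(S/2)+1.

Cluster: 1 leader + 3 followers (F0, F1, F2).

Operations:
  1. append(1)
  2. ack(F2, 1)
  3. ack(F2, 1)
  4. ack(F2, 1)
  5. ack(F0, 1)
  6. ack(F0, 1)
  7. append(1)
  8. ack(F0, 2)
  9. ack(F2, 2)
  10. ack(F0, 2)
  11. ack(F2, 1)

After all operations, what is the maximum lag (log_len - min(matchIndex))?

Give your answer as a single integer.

Answer: 2

Derivation:
Op 1: append 1 -> log_len=1
Op 2: F2 acks idx 1 -> match: F0=0 F1=0 F2=1; commitIndex=0
Op 3: F2 acks idx 1 -> match: F0=0 F1=0 F2=1; commitIndex=0
Op 4: F2 acks idx 1 -> match: F0=0 F1=0 F2=1; commitIndex=0
Op 5: F0 acks idx 1 -> match: F0=1 F1=0 F2=1; commitIndex=1
Op 6: F0 acks idx 1 -> match: F0=1 F1=0 F2=1; commitIndex=1
Op 7: append 1 -> log_len=2
Op 8: F0 acks idx 2 -> match: F0=2 F1=0 F2=1; commitIndex=1
Op 9: F2 acks idx 2 -> match: F0=2 F1=0 F2=2; commitIndex=2
Op 10: F0 acks idx 2 -> match: F0=2 F1=0 F2=2; commitIndex=2
Op 11: F2 acks idx 1 -> match: F0=2 F1=0 F2=2; commitIndex=2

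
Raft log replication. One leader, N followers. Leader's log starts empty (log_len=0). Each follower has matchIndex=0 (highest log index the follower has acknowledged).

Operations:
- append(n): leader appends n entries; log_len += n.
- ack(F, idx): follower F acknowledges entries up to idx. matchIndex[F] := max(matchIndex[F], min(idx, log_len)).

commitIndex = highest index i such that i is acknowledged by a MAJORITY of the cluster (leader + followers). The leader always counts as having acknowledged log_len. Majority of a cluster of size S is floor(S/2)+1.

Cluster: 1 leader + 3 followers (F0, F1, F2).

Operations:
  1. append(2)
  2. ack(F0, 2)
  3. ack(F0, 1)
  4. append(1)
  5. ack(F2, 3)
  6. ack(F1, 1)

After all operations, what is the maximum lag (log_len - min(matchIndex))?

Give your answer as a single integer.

Op 1: append 2 -> log_len=2
Op 2: F0 acks idx 2 -> match: F0=2 F1=0 F2=0; commitIndex=0
Op 3: F0 acks idx 1 -> match: F0=2 F1=0 F2=0; commitIndex=0
Op 4: append 1 -> log_len=3
Op 5: F2 acks idx 3 -> match: F0=2 F1=0 F2=3; commitIndex=2
Op 6: F1 acks idx 1 -> match: F0=2 F1=1 F2=3; commitIndex=2

Answer: 2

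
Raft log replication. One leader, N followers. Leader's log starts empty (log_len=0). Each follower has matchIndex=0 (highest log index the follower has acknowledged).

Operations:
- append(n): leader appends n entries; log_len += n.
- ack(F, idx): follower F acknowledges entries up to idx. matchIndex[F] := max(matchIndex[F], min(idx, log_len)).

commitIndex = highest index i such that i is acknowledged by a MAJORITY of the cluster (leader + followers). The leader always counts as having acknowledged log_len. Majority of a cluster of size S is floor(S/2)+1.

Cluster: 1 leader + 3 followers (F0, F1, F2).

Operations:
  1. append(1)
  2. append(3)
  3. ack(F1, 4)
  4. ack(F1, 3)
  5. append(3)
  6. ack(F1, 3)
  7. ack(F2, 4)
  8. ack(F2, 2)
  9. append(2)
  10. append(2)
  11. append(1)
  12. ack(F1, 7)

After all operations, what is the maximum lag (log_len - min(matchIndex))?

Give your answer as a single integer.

Answer: 12

Derivation:
Op 1: append 1 -> log_len=1
Op 2: append 3 -> log_len=4
Op 3: F1 acks idx 4 -> match: F0=0 F1=4 F2=0; commitIndex=0
Op 4: F1 acks idx 3 -> match: F0=0 F1=4 F2=0; commitIndex=0
Op 5: append 3 -> log_len=7
Op 6: F1 acks idx 3 -> match: F0=0 F1=4 F2=0; commitIndex=0
Op 7: F2 acks idx 4 -> match: F0=0 F1=4 F2=4; commitIndex=4
Op 8: F2 acks idx 2 -> match: F0=0 F1=4 F2=4; commitIndex=4
Op 9: append 2 -> log_len=9
Op 10: append 2 -> log_len=11
Op 11: append 1 -> log_len=12
Op 12: F1 acks idx 7 -> match: F0=0 F1=7 F2=4; commitIndex=4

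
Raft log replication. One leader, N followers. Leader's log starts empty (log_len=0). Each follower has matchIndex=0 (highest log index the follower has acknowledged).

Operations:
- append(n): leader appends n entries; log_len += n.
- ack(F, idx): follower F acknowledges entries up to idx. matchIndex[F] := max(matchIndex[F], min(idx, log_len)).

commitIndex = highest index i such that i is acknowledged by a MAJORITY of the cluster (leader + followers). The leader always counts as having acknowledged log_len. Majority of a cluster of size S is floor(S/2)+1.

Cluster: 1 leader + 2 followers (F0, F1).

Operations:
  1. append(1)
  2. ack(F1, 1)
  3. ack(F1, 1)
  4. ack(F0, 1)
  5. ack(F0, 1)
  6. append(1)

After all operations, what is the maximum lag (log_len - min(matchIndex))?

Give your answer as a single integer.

Op 1: append 1 -> log_len=1
Op 2: F1 acks idx 1 -> match: F0=0 F1=1; commitIndex=1
Op 3: F1 acks idx 1 -> match: F0=0 F1=1; commitIndex=1
Op 4: F0 acks idx 1 -> match: F0=1 F1=1; commitIndex=1
Op 5: F0 acks idx 1 -> match: F0=1 F1=1; commitIndex=1
Op 6: append 1 -> log_len=2

Answer: 1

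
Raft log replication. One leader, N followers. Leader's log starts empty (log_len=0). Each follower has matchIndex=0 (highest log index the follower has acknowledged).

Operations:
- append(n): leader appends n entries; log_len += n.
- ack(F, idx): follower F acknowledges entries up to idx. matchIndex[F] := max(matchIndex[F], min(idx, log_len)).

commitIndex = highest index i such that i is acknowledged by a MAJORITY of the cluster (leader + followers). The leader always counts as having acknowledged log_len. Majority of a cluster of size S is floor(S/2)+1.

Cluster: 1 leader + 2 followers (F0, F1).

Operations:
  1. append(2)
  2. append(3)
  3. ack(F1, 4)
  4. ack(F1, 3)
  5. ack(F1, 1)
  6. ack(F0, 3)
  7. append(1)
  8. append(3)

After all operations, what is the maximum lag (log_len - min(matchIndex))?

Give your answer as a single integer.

Op 1: append 2 -> log_len=2
Op 2: append 3 -> log_len=5
Op 3: F1 acks idx 4 -> match: F0=0 F1=4; commitIndex=4
Op 4: F1 acks idx 3 -> match: F0=0 F1=4; commitIndex=4
Op 5: F1 acks idx 1 -> match: F0=0 F1=4; commitIndex=4
Op 6: F0 acks idx 3 -> match: F0=3 F1=4; commitIndex=4
Op 7: append 1 -> log_len=6
Op 8: append 3 -> log_len=9

Answer: 6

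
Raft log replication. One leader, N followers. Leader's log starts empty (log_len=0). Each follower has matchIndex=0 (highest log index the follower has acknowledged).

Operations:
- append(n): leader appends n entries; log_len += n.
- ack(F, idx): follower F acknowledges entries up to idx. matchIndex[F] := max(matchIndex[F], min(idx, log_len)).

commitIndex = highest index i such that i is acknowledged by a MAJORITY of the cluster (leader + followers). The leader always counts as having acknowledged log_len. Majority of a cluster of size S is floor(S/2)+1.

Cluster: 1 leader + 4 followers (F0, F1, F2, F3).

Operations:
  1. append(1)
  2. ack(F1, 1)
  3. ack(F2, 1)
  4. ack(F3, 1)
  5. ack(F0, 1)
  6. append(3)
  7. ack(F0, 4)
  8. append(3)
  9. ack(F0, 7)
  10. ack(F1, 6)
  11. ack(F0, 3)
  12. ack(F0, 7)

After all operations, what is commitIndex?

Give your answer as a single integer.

Answer: 6

Derivation:
Op 1: append 1 -> log_len=1
Op 2: F1 acks idx 1 -> match: F0=0 F1=1 F2=0 F3=0; commitIndex=0
Op 3: F2 acks idx 1 -> match: F0=0 F1=1 F2=1 F3=0; commitIndex=1
Op 4: F3 acks idx 1 -> match: F0=0 F1=1 F2=1 F3=1; commitIndex=1
Op 5: F0 acks idx 1 -> match: F0=1 F1=1 F2=1 F3=1; commitIndex=1
Op 6: append 3 -> log_len=4
Op 7: F0 acks idx 4 -> match: F0=4 F1=1 F2=1 F3=1; commitIndex=1
Op 8: append 3 -> log_len=7
Op 9: F0 acks idx 7 -> match: F0=7 F1=1 F2=1 F3=1; commitIndex=1
Op 10: F1 acks idx 6 -> match: F0=7 F1=6 F2=1 F3=1; commitIndex=6
Op 11: F0 acks idx 3 -> match: F0=7 F1=6 F2=1 F3=1; commitIndex=6
Op 12: F0 acks idx 7 -> match: F0=7 F1=6 F2=1 F3=1; commitIndex=6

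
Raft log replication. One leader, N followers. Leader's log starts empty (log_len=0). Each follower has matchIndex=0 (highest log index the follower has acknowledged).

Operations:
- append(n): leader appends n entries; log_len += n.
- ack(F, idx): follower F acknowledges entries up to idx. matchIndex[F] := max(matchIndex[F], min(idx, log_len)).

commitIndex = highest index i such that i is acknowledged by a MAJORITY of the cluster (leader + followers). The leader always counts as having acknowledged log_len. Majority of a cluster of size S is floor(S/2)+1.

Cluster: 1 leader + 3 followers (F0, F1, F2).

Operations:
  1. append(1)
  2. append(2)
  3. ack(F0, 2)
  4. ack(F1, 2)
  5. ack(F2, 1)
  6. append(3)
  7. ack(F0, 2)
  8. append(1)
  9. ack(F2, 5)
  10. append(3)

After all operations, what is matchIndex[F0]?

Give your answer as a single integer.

Answer: 2

Derivation:
Op 1: append 1 -> log_len=1
Op 2: append 2 -> log_len=3
Op 3: F0 acks idx 2 -> match: F0=2 F1=0 F2=0; commitIndex=0
Op 4: F1 acks idx 2 -> match: F0=2 F1=2 F2=0; commitIndex=2
Op 5: F2 acks idx 1 -> match: F0=2 F1=2 F2=1; commitIndex=2
Op 6: append 3 -> log_len=6
Op 7: F0 acks idx 2 -> match: F0=2 F1=2 F2=1; commitIndex=2
Op 8: append 1 -> log_len=7
Op 9: F2 acks idx 5 -> match: F0=2 F1=2 F2=5; commitIndex=2
Op 10: append 3 -> log_len=10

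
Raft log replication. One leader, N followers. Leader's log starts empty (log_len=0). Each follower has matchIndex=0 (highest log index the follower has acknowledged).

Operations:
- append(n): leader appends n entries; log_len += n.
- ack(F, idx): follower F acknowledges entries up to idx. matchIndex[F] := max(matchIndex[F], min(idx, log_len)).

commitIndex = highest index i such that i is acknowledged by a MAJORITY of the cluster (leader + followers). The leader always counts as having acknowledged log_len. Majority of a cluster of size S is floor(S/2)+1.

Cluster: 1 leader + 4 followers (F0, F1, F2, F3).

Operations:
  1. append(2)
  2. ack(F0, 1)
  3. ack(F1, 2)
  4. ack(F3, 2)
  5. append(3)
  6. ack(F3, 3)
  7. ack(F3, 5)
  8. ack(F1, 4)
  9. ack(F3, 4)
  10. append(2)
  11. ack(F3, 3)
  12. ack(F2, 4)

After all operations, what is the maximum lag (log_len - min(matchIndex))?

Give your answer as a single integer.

Answer: 6

Derivation:
Op 1: append 2 -> log_len=2
Op 2: F0 acks idx 1 -> match: F0=1 F1=0 F2=0 F3=0; commitIndex=0
Op 3: F1 acks idx 2 -> match: F0=1 F1=2 F2=0 F3=0; commitIndex=1
Op 4: F3 acks idx 2 -> match: F0=1 F1=2 F2=0 F3=2; commitIndex=2
Op 5: append 3 -> log_len=5
Op 6: F3 acks idx 3 -> match: F0=1 F1=2 F2=0 F3=3; commitIndex=2
Op 7: F3 acks idx 5 -> match: F0=1 F1=2 F2=0 F3=5; commitIndex=2
Op 8: F1 acks idx 4 -> match: F0=1 F1=4 F2=0 F3=5; commitIndex=4
Op 9: F3 acks idx 4 -> match: F0=1 F1=4 F2=0 F3=5; commitIndex=4
Op 10: append 2 -> log_len=7
Op 11: F3 acks idx 3 -> match: F0=1 F1=4 F2=0 F3=5; commitIndex=4
Op 12: F2 acks idx 4 -> match: F0=1 F1=4 F2=4 F3=5; commitIndex=4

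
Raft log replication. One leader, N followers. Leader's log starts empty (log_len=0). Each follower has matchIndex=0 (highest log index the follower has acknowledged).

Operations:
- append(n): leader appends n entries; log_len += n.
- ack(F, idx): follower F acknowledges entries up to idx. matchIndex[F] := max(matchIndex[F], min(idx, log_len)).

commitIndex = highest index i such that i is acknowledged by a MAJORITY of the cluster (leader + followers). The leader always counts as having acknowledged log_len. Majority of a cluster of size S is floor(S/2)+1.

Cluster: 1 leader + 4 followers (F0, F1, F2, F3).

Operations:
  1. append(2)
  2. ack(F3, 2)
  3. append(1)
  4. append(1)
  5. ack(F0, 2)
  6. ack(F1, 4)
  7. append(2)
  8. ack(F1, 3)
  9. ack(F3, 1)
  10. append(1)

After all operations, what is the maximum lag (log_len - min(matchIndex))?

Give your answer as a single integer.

Op 1: append 2 -> log_len=2
Op 2: F3 acks idx 2 -> match: F0=0 F1=0 F2=0 F3=2; commitIndex=0
Op 3: append 1 -> log_len=3
Op 4: append 1 -> log_len=4
Op 5: F0 acks idx 2 -> match: F0=2 F1=0 F2=0 F3=2; commitIndex=2
Op 6: F1 acks idx 4 -> match: F0=2 F1=4 F2=0 F3=2; commitIndex=2
Op 7: append 2 -> log_len=6
Op 8: F1 acks idx 3 -> match: F0=2 F1=4 F2=0 F3=2; commitIndex=2
Op 9: F3 acks idx 1 -> match: F0=2 F1=4 F2=0 F3=2; commitIndex=2
Op 10: append 1 -> log_len=7

Answer: 7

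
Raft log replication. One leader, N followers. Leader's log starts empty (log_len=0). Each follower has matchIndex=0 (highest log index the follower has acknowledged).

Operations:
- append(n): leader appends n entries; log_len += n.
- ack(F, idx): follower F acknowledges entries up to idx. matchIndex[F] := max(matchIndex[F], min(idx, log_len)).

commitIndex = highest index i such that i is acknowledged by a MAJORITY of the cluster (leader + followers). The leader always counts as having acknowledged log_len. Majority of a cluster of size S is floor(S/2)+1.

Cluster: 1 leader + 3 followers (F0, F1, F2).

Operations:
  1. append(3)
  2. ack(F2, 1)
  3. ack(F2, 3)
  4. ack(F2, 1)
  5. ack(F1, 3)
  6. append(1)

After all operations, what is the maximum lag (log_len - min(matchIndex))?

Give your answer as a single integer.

Answer: 4

Derivation:
Op 1: append 3 -> log_len=3
Op 2: F2 acks idx 1 -> match: F0=0 F1=0 F2=1; commitIndex=0
Op 3: F2 acks idx 3 -> match: F0=0 F1=0 F2=3; commitIndex=0
Op 4: F2 acks idx 1 -> match: F0=0 F1=0 F2=3; commitIndex=0
Op 5: F1 acks idx 3 -> match: F0=0 F1=3 F2=3; commitIndex=3
Op 6: append 1 -> log_len=4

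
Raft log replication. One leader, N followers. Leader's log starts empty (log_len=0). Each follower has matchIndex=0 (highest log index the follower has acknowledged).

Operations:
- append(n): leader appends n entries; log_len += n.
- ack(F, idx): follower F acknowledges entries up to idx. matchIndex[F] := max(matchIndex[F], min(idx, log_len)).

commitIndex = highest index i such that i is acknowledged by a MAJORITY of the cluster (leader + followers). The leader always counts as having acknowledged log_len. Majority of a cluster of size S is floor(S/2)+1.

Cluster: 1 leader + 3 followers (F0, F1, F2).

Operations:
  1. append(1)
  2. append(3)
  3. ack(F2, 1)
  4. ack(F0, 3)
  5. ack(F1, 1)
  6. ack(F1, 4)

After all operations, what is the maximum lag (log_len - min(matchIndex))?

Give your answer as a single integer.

Answer: 3

Derivation:
Op 1: append 1 -> log_len=1
Op 2: append 3 -> log_len=4
Op 3: F2 acks idx 1 -> match: F0=0 F1=0 F2=1; commitIndex=0
Op 4: F0 acks idx 3 -> match: F0=3 F1=0 F2=1; commitIndex=1
Op 5: F1 acks idx 1 -> match: F0=3 F1=1 F2=1; commitIndex=1
Op 6: F1 acks idx 4 -> match: F0=3 F1=4 F2=1; commitIndex=3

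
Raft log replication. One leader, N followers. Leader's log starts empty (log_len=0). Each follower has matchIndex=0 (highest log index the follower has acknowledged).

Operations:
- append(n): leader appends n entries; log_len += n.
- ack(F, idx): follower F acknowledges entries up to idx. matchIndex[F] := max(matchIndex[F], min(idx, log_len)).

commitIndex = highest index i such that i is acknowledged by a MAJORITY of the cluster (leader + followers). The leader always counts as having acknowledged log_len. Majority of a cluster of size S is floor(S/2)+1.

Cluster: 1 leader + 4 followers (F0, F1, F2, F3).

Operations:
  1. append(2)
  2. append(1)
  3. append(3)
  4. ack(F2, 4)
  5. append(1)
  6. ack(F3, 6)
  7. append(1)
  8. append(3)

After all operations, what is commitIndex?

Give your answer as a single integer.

Op 1: append 2 -> log_len=2
Op 2: append 1 -> log_len=3
Op 3: append 3 -> log_len=6
Op 4: F2 acks idx 4 -> match: F0=0 F1=0 F2=4 F3=0; commitIndex=0
Op 5: append 1 -> log_len=7
Op 6: F3 acks idx 6 -> match: F0=0 F1=0 F2=4 F3=6; commitIndex=4
Op 7: append 1 -> log_len=8
Op 8: append 3 -> log_len=11

Answer: 4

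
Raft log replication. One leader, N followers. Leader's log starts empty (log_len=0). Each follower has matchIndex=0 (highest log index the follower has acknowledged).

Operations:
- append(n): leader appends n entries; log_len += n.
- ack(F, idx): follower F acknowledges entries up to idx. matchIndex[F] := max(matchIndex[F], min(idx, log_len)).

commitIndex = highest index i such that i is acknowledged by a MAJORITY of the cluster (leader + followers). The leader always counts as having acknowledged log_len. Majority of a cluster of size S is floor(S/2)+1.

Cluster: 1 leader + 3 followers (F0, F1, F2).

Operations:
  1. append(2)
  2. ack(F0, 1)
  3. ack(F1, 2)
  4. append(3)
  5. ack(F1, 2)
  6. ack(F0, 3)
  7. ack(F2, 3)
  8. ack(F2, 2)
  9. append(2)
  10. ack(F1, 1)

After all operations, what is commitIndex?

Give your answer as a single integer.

Op 1: append 2 -> log_len=2
Op 2: F0 acks idx 1 -> match: F0=1 F1=0 F2=0; commitIndex=0
Op 3: F1 acks idx 2 -> match: F0=1 F1=2 F2=0; commitIndex=1
Op 4: append 3 -> log_len=5
Op 5: F1 acks idx 2 -> match: F0=1 F1=2 F2=0; commitIndex=1
Op 6: F0 acks idx 3 -> match: F0=3 F1=2 F2=0; commitIndex=2
Op 7: F2 acks idx 3 -> match: F0=3 F1=2 F2=3; commitIndex=3
Op 8: F2 acks idx 2 -> match: F0=3 F1=2 F2=3; commitIndex=3
Op 9: append 2 -> log_len=7
Op 10: F1 acks idx 1 -> match: F0=3 F1=2 F2=3; commitIndex=3

Answer: 3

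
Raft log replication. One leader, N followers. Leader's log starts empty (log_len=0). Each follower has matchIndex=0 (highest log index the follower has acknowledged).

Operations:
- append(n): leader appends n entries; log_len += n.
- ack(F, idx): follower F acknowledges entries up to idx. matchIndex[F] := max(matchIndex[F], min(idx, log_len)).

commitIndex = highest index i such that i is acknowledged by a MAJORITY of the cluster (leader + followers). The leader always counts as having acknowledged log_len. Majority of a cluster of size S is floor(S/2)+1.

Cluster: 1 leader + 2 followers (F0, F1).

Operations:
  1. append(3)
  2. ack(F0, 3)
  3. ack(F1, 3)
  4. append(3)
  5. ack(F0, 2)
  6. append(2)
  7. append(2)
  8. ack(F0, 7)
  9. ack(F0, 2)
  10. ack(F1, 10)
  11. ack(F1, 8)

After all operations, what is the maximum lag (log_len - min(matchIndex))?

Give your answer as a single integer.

Op 1: append 3 -> log_len=3
Op 2: F0 acks idx 3 -> match: F0=3 F1=0; commitIndex=3
Op 3: F1 acks idx 3 -> match: F0=3 F1=3; commitIndex=3
Op 4: append 3 -> log_len=6
Op 5: F0 acks idx 2 -> match: F0=3 F1=3; commitIndex=3
Op 6: append 2 -> log_len=8
Op 7: append 2 -> log_len=10
Op 8: F0 acks idx 7 -> match: F0=7 F1=3; commitIndex=7
Op 9: F0 acks idx 2 -> match: F0=7 F1=3; commitIndex=7
Op 10: F1 acks idx 10 -> match: F0=7 F1=10; commitIndex=10
Op 11: F1 acks idx 8 -> match: F0=7 F1=10; commitIndex=10

Answer: 3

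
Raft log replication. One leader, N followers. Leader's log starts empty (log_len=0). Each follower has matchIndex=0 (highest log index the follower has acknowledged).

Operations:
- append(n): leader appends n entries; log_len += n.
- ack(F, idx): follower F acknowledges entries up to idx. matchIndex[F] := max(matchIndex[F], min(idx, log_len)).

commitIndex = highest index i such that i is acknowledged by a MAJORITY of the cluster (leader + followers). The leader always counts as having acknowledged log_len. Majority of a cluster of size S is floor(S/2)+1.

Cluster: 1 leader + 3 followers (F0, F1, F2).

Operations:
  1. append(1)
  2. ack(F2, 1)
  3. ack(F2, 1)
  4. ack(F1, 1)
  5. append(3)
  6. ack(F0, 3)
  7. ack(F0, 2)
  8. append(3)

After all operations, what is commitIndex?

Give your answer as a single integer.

Answer: 1

Derivation:
Op 1: append 1 -> log_len=1
Op 2: F2 acks idx 1 -> match: F0=0 F1=0 F2=1; commitIndex=0
Op 3: F2 acks idx 1 -> match: F0=0 F1=0 F2=1; commitIndex=0
Op 4: F1 acks idx 1 -> match: F0=0 F1=1 F2=1; commitIndex=1
Op 5: append 3 -> log_len=4
Op 6: F0 acks idx 3 -> match: F0=3 F1=1 F2=1; commitIndex=1
Op 7: F0 acks idx 2 -> match: F0=3 F1=1 F2=1; commitIndex=1
Op 8: append 3 -> log_len=7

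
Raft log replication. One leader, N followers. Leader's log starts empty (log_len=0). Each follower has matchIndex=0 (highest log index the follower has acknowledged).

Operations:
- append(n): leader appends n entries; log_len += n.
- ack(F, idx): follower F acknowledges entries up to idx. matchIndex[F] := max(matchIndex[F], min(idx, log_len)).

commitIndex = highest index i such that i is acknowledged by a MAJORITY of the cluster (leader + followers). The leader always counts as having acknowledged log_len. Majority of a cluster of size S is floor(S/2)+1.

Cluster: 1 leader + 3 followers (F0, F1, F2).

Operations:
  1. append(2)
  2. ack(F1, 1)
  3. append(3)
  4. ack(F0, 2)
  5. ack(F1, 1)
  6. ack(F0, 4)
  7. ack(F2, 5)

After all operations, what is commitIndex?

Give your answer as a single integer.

Op 1: append 2 -> log_len=2
Op 2: F1 acks idx 1 -> match: F0=0 F1=1 F2=0; commitIndex=0
Op 3: append 3 -> log_len=5
Op 4: F0 acks idx 2 -> match: F0=2 F1=1 F2=0; commitIndex=1
Op 5: F1 acks idx 1 -> match: F0=2 F1=1 F2=0; commitIndex=1
Op 6: F0 acks idx 4 -> match: F0=4 F1=1 F2=0; commitIndex=1
Op 7: F2 acks idx 5 -> match: F0=4 F1=1 F2=5; commitIndex=4

Answer: 4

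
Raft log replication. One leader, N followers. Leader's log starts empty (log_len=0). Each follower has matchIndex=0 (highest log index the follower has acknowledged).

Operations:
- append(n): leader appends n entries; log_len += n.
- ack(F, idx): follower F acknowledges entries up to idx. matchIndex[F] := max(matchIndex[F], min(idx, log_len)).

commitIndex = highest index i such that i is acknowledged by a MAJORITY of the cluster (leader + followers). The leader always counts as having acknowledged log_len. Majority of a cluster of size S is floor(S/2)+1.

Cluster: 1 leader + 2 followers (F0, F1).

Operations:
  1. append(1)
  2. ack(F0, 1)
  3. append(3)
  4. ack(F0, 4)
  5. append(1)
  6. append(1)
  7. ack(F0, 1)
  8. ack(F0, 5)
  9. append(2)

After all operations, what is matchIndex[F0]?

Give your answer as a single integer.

Op 1: append 1 -> log_len=1
Op 2: F0 acks idx 1 -> match: F0=1 F1=0; commitIndex=1
Op 3: append 3 -> log_len=4
Op 4: F0 acks idx 4 -> match: F0=4 F1=0; commitIndex=4
Op 5: append 1 -> log_len=5
Op 6: append 1 -> log_len=6
Op 7: F0 acks idx 1 -> match: F0=4 F1=0; commitIndex=4
Op 8: F0 acks idx 5 -> match: F0=5 F1=0; commitIndex=5
Op 9: append 2 -> log_len=8

Answer: 5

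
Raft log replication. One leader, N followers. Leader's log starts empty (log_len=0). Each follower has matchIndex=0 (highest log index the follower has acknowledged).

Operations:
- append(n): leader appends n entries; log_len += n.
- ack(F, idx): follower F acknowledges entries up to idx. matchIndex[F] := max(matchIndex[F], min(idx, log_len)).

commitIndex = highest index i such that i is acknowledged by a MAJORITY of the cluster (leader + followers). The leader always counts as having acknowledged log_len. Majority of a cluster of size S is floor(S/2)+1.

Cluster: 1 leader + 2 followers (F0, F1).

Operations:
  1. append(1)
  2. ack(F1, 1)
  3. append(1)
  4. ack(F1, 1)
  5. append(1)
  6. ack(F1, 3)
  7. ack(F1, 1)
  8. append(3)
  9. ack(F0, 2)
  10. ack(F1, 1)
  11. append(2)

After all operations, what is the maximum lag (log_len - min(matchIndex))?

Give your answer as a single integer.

Op 1: append 1 -> log_len=1
Op 2: F1 acks idx 1 -> match: F0=0 F1=1; commitIndex=1
Op 3: append 1 -> log_len=2
Op 4: F1 acks idx 1 -> match: F0=0 F1=1; commitIndex=1
Op 5: append 1 -> log_len=3
Op 6: F1 acks idx 3 -> match: F0=0 F1=3; commitIndex=3
Op 7: F1 acks idx 1 -> match: F0=0 F1=3; commitIndex=3
Op 8: append 3 -> log_len=6
Op 9: F0 acks idx 2 -> match: F0=2 F1=3; commitIndex=3
Op 10: F1 acks idx 1 -> match: F0=2 F1=3; commitIndex=3
Op 11: append 2 -> log_len=8

Answer: 6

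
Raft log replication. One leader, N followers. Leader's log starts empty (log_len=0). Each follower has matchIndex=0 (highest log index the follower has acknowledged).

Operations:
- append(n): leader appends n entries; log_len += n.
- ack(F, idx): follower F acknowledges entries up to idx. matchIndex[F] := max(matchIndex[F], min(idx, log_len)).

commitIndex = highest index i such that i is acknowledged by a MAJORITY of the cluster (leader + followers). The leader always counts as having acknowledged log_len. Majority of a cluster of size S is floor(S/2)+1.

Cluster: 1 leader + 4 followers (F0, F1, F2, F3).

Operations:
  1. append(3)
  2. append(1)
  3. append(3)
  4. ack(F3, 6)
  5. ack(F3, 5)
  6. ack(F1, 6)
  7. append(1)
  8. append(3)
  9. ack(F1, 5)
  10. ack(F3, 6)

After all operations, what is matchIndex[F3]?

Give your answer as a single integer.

Answer: 6

Derivation:
Op 1: append 3 -> log_len=3
Op 2: append 1 -> log_len=4
Op 3: append 3 -> log_len=7
Op 4: F3 acks idx 6 -> match: F0=0 F1=0 F2=0 F3=6; commitIndex=0
Op 5: F3 acks idx 5 -> match: F0=0 F1=0 F2=0 F3=6; commitIndex=0
Op 6: F1 acks idx 6 -> match: F0=0 F1=6 F2=0 F3=6; commitIndex=6
Op 7: append 1 -> log_len=8
Op 8: append 3 -> log_len=11
Op 9: F1 acks idx 5 -> match: F0=0 F1=6 F2=0 F3=6; commitIndex=6
Op 10: F3 acks idx 6 -> match: F0=0 F1=6 F2=0 F3=6; commitIndex=6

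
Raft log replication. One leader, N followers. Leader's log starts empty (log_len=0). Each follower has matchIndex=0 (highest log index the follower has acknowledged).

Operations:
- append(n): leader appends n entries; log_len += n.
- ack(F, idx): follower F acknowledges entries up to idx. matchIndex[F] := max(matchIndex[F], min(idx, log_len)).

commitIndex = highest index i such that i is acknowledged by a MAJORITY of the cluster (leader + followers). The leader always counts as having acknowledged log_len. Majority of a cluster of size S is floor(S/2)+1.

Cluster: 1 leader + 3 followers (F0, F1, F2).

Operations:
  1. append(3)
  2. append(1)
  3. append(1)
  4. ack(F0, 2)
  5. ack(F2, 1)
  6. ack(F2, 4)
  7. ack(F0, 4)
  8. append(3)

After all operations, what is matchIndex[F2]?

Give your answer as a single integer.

Answer: 4

Derivation:
Op 1: append 3 -> log_len=3
Op 2: append 1 -> log_len=4
Op 3: append 1 -> log_len=5
Op 4: F0 acks idx 2 -> match: F0=2 F1=0 F2=0; commitIndex=0
Op 5: F2 acks idx 1 -> match: F0=2 F1=0 F2=1; commitIndex=1
Op 6: F2 acks idx 4 -> match: F0=2 F1=0 F2=4; commitIndex=2
Op 7: F0 acks idx 4 -> match: F0=4 F1=0 F2=4; commitIndex=4
Op 8: append 3 -> log_len=8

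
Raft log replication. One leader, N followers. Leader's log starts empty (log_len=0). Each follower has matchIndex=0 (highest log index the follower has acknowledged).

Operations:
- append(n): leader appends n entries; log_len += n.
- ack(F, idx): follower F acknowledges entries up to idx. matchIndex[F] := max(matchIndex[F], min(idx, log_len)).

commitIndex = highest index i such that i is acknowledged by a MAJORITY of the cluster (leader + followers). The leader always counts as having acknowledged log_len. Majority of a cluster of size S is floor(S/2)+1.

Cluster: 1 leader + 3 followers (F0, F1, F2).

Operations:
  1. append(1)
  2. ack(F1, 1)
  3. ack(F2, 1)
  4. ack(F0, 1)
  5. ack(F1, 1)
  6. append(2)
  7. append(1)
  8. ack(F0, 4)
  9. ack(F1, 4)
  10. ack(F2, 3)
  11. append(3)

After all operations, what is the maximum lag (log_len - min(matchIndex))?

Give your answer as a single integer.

Op 1: append 1 -> log_len=1
Op 2: F1 acks idx 1 -> match: F0=0 F1=1 F2=0; commitIndex=0
Op 3: F2 acks idx 1 -> match: F0=0 F1=1 F2=1; commitIndex=1
Op 4: F0 acks idx 1 -> match: F0=1 F1=1 F2=1; commitIndex=1
Op 5: F1 acks idx 1 -> match: F0=1 F1=1 F2=1; commitIndex=1
Op 6: append 2 -> log_len=3
Op 7: append 1 -> log_len=4
Op 8: F0 acks idx 4 -> match: F0=4 F1=1 F2=1; commitIndex=1
Op 9: F1 acks idx 4 -> match: F0=4 F1=4 F2=1; commitIndex=4
Op 10: F2 acks idx 3 -> match: F0=4 F1=4 F2=3; commitIndex=4
Op 11: append 3 -> log_len=7

Answer: 4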